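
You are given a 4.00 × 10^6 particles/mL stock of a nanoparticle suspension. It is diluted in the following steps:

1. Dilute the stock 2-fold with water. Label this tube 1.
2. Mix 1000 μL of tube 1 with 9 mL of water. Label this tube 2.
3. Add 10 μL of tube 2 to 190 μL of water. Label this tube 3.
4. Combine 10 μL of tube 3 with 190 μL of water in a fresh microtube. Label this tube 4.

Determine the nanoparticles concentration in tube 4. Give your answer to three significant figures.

500 particles/mL

Step 1: 2-fold → factor 2
Step 2: 1000 μL + 9 mL = 10000 μL total → factor 10000/1000 = 10
Step 3: 10 μL + 190 μL = 200 μL total → factor 200/10 = 20
Step 4: 10 μL + 190 μL = 200 μL total → factor 200/10 = 20
Overall dilution factor = 2 × 10 × 20 × 20 = 8000
Final = 4.00 × 10^6 particles/mL / 8000 = 500 particles/mL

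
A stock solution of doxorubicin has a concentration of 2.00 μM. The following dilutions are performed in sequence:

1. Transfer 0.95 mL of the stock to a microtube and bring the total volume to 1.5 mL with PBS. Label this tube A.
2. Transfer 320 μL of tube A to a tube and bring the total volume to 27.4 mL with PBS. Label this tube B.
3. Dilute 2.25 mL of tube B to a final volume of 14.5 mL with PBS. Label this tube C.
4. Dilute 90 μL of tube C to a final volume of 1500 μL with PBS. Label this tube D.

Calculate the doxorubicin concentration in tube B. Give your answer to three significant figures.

0.0148 μM

Step 1: 0.95 mL brought to 1.5 mL → factor 1.5/0.95 = 1.5789
Step 2: 320 μL brought to 27.4 mL → factor 27400/320 = 85.625
Dilution factor through tube B = 1.5789 × 85.625 = 135.2
[tube B] = 2.00 μM / 135.2 = 0.0148 μM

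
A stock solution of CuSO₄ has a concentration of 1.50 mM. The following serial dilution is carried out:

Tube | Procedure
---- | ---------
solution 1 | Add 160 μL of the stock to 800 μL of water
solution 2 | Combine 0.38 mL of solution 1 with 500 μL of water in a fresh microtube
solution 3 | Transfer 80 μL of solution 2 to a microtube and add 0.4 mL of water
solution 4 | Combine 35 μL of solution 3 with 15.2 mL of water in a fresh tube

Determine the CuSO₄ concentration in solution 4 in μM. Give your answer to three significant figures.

Step 1: 160 μL + 800 μL = 960 μL total → factor 960/160 = 6
Step 2: 0.38 mL + 500 μL = 0.88 mL total → factor 0.88/0.38 = 2.3158
Step 3: 80 μL + 0.4 mL = 480 μL total → factor 480/80 = 6
Step 4: 35 μL + 15.2 mL = 15235 μL total → factor 15235/35 = 435.29
Overall dilution factor = 6 × 2.3158 × 6 × 435.29 = 36289
Final = 1.50 mM / 36289 = 4.133 × 10^-5 mM = 0.0413 μM

0.0413 μM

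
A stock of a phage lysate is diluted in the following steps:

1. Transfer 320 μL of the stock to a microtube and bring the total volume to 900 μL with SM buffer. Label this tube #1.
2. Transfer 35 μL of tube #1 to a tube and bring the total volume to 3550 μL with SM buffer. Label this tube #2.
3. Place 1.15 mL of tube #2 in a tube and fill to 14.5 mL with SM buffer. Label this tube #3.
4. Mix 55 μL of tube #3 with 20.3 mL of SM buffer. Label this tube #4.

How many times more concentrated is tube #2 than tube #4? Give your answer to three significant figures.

Step 1: 320 μL brought to 900 μL → factor 900/320 = 2.8125
Step 2: 35 μL brought to 3550 μL → factor 3550/35 = 101.43
Step 3: 1.15 mL brought to 14.5 mL → factor 14.5/1.15 = 12.609
Step 4: 55 μL + 20.3 mL = 20355 μL total → factor 20355/55 = 370.09
Dilution factor to tube #2 = 285.27; to tube #4 = 1.3312 × 10^6
[tube #2]/[tube #4] = (factor to tube #4)/(factor to tube #2) = 1.3312 × 10^6/285.27 = 4.67 × 10^3

4.67 × 10^3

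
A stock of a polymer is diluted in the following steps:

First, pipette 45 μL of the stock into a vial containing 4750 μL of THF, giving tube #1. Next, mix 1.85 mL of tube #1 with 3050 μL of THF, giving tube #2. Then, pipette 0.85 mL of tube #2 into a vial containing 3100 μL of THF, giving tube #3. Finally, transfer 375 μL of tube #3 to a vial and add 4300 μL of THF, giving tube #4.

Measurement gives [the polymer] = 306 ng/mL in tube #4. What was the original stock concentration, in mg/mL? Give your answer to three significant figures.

5.00 mg/mL

Step 1: 45 μL + 4750 μL = 4795 μL total → factor 4795/45 = 106.56
Step 2: 1.85 mL + 3050 μL = 4.9 mL total → factor 4.9/1.85 = 2.6486
Step 3: 0.85 mL + 3100 μL = 3.95 mL total → factor 3.95/0.85 = 4.6471
Step 4: 375 μL + 4300 μL = 4675 μL total → factor 4675/375 = 12.467
Overall dilution factor = 106.56 × 2.6486 × 4.6471 × 12.467 = 16350
Stock = 306 ng/mL × 16350 = 5.003 × 10^6 ng/mL = 5.00 mg/mL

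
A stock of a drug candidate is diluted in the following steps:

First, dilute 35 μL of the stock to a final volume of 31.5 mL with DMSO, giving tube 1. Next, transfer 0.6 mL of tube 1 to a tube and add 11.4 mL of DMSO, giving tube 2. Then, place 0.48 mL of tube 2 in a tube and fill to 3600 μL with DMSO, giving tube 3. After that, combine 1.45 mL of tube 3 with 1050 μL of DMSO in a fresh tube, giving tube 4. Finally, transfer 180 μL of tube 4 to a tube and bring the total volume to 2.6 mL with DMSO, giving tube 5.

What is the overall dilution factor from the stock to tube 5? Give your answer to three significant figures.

Step 1: 35 μL brought to 31.5 mL → factor 31500/35 = 900
Step 2: 0.6 mL + 11.4 mL = 12 mL total → factor 12/0.6 = 20
Step 3: 0.48 mL brought to 3600 μL → factor 3.6/0.48 = 7.5
Step 4: 1.45 mL + 1050 μL = 2.5 mL total → factor 2.5/1.45 = 1.7241
Step 5: 180 μL brought to 2.6 mL → factor 2600/180 = 14.444
Overall dilution factor = 900 × 20 × 7.5 × 1.7241 × 14.444 = 3.3621 × 10^6

3.36 × 10^6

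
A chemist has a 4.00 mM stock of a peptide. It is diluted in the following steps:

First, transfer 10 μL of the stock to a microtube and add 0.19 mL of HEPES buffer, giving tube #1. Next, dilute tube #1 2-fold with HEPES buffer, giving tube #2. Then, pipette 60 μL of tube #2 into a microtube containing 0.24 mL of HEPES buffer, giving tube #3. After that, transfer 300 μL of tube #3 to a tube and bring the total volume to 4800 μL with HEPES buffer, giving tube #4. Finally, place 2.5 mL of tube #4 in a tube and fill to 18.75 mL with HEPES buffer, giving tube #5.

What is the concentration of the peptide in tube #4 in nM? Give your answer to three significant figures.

1.25 × 10^3 nM

Step 1: 10 μL + 0.19 mL = 200 μL total → factor 200/10 = 20
Step 2: 2-fold → factor 2
Step 3: 60 μL + 0.24 mL = 300 μL total → factor 300/60 = 5
Step 4: 300 μL brought to 4800 μL → factor 4800/300 = 16
Dilution factor through tube #4 = 20 × 2 × 5 × 16 = 3200
[tube #4] = 4.00 mM / 3200 = 0.001250 mM = 1.25 × 10^3 nM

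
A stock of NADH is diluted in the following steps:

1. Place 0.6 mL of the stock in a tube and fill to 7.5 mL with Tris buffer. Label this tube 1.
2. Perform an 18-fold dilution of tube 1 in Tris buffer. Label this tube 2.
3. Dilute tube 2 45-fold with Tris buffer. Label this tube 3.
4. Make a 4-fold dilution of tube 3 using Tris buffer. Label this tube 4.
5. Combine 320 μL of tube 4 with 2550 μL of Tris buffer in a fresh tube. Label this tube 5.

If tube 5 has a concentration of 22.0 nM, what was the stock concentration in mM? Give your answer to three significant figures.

Step 1: 0.6 mL brought to 7.5 mL → factor 7.5/0.6 = 12.5
Step 2: 18-fold → factor 18
Step 3: 45-fold → factor 45
Step 4: 4-fold → factor 4
Step 5: 320 μL + 2550 μL = 2870 μL total → factor 2870/320 = 8.9688
Overall dilution factor = 12.5 × 18 × 45 × 4 × 8.9688 = 3.6323 × 10^5
Stock = 22.0 nM × 3.6323 × 10^5 = 7.991 × 10^6 nM = 7.99 mM

7.99 mM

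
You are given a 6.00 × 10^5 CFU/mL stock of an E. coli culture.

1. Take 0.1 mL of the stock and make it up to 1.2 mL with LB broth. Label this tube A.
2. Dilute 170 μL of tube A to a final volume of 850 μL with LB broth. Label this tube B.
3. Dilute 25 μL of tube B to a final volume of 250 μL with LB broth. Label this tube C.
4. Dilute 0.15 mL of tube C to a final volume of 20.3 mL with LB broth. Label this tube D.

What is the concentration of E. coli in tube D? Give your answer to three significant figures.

7.39 CFU/mL

Step 1: 0.1 mL brought to 1.2 mL → factor 1.2/0.1 = 12
Step 2: 170 μL brought to 850 μL → factor 850/170 = 5
Step 3: 25 μL brought to 250 μL → factor 250/25 = 10
Step 4: 0.15 mL brought to 20.3 mL → factor 20.3/0.15 = 135.33
Overall dilution factor = 12 × 5 × 10 × 135.33 = 81200
Final = 6.00 × 10^5 CFU/mL / 81200 = 7.39 CFU/mL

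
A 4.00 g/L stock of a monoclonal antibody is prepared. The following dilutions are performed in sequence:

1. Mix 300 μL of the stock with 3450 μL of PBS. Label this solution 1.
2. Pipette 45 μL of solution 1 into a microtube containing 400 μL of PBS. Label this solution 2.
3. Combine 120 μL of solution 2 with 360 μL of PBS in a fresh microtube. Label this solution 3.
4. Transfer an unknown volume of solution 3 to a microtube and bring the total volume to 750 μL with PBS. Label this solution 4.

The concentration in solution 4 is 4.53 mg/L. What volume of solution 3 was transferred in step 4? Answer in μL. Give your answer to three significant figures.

420 μL

Step 1: 300 μL + 3450 μL = 3750 μL total → factor 3750/300 = 12.5
Step 2: 45 μL + 400 μL = 445 μL total → factor 445/45 = 9.8889
Step 3: 120 μL + 360 μL = 480 μL total → factor 480/120 = 4
Step 4: v brought to 750 μL → factor = 750 μL/v
Product of known-step factors = 494.44
Overall factor = 4.00 g/L / (4.53 mg/L) = 883
Step-4 factor = 883 / 494.44 = 1.7858
v = 750 μL / 1.7858 = 420 μL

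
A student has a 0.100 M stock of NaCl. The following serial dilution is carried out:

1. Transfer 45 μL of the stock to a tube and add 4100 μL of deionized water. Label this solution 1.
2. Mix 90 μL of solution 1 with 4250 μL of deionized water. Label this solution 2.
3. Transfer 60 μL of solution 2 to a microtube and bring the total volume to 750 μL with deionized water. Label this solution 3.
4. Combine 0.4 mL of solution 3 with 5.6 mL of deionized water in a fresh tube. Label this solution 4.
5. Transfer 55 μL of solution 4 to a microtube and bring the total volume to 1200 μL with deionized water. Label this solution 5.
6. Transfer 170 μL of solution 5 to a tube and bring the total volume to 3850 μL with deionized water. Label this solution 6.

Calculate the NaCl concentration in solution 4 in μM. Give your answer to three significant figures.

0.120 μM

Step 1: 45 μL + 4100 μL = 4145 μL total → factor 4145/45 = 92.111
Step 2: 90 μL + 4250 μL = 4340 μL total → factor 4340/90 = 48.222
Step 3: 60 μL brought to 750 μL → factor 750/60 = 12.5
Step 4: 0.4 mL + 5.6 mL = 6 mL total → factor 6/0.4 = 15
Dilution factor through solution 4 = 92.111 × 48.222 × 12.5 × 15 = 8.3284 × 10^5
[solution 4] = 0.100 M / 8.3284 × 10^5 = 1.201 × 10^-7 M = 0.120 μM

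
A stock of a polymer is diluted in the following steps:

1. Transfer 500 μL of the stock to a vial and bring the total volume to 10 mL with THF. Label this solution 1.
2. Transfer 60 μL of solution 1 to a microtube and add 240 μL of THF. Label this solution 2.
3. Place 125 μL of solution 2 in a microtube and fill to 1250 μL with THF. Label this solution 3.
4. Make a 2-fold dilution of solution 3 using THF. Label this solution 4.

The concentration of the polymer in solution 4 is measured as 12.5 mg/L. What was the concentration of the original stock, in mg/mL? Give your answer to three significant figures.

25.0 mg/mL

Step 1: 500 μL brought to 10 mL → factor 10000/500 = 20
Step 2: 60 μL + 240 μL = 300 μL total → factor 300/60 = 5
Step 3: 125 μL brought to 1250 μL → factor 1250/125 = 10
Step 4: 2-fold → factor 2
Overall dilution factor = 20 × 5 × 10 × 2 = 2000
Stock = 12.5 mg/L × 2000 = 2.500 × 10^4 mg/L = 25.0 mg/mL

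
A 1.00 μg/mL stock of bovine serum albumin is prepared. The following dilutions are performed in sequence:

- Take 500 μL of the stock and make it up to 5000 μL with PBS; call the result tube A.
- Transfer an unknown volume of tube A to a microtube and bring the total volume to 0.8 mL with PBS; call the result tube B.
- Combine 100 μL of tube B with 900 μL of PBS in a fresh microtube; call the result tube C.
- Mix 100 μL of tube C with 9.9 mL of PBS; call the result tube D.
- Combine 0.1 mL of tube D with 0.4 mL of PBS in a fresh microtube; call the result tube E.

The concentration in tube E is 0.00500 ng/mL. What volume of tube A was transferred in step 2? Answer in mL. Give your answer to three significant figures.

Step 1: 500 μL brought to 5000 μL → factor 5000/500 = 10
Step 2: v brought to 0.8 mL → factor = 0.8 mL/v
Step 3: 100 μL + 900 μL = 1000 μL total → factor 1000/100 = 10
Step 4: 100 μL + 9.9 mL = 10000 μL total → factor 10000/100 = 100
Step 5: 0.1 mL + 0.4 mL = 0.5 mL total → factor 0.5/0.1 = 5
Product of known-step factors = 50000
Overall factor = 1.00 μg/mL / (0.00500 ng/mL) = 2 × 10^5
Step-2 factor = 2 × 10^5 / 50000 = 4
v = 0.8 mL / 4 = 0.200 mL

0.200 mL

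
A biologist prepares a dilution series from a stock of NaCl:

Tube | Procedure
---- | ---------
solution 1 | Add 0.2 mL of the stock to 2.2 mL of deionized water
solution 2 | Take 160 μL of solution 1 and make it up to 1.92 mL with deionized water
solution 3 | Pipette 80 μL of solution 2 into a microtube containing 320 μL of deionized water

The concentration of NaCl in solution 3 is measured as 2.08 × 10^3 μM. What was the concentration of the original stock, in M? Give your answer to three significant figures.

1.50 M

Step 1: 0.2 mL + 2.2 mL = 2.4 mL total → factor 2.4/0.2 = 12
Step 2: 160 μL brought to 1.92 mL → factor 1920/160 = 12
Step 3: 80 μL + 320 μL = 400 μL total → factor 400/80 = 5
Overall dilution factor = 12 × 12 × 5 = 720
Stock = 2.08 × 10^3 μM × 720 = 1.498 × 10^6 μM = 1.50 M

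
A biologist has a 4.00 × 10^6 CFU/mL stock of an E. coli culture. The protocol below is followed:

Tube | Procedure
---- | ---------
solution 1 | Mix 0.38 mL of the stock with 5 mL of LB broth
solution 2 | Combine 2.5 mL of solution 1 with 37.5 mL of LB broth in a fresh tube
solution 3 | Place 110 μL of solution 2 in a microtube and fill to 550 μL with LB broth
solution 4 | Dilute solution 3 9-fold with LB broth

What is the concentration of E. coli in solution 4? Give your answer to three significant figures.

Step 1: 0.38 mL + 5 mL = 5.38 mL total → factor 5.38/0.38 = 14.158
Step 2: 2.5 mL + 37.5 mL = 40 mL total → factor 40/2.5 = 16
Step 3: 110 μL brought to 550 μL → factor 550/110 = 5
Step 4: 9-fold → factor 9
Overall dilution factor = 14.158 × 16 × 5 × 9 = 10194
Final = 4.00 × 10^6 CFU/mL / 10194 = 392 CFU/mL

392 CFU/mL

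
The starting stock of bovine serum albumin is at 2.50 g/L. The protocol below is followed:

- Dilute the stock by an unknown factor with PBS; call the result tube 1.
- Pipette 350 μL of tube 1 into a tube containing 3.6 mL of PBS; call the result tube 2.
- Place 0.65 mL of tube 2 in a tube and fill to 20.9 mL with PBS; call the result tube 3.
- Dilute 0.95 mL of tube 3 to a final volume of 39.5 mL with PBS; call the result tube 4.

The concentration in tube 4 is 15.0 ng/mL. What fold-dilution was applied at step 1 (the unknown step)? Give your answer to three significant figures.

11.0-fold

Step 1: unknown factor x
Step 2: 350 μL + 3.6 mL = 3950 μL total → factor 3950/350 = 11.286
Step 3: 0.65 mL brought to 20.9 mL → factor 20.9/0.65 = 32.154
Step 4: 0.95 mL brought to 39.5 mL → factor 39.5/0.95 = 41.579
Product of known-step factors = 15088
Overall factor = 2.50 g/L / (15.0 ng/mL) = 1.6667 × 10^5
x = 1.6667 × 10^5 / 15088 = 11.0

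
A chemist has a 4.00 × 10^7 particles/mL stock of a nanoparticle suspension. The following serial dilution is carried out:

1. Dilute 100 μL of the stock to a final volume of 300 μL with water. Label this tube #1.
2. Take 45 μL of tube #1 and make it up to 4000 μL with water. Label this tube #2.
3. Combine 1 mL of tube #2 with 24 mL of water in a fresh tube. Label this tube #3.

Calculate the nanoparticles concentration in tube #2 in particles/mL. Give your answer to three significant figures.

Step 1: 100 μL brought to 300 μL → factor 300/100 = 3
Step 2: 45 μL brought to 4000 μL → factor 4000/45 = 88.889
Dilution factor through tube #2 = 3 × 88.889 = 266.67
[tube #2] = 4.00 × 10^7 particles/mL / 266.67 = 1.50 × 10^5 particles/mL

1.50 × 10^5 particles/mL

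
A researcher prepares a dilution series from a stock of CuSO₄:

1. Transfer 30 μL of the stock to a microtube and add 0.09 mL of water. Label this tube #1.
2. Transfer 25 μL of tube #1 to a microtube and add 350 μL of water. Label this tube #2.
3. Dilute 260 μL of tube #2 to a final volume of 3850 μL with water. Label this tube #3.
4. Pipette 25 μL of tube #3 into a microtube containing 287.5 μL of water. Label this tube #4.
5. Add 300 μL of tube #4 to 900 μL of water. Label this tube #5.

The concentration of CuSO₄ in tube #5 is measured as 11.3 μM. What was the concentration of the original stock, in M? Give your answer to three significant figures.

Step 1: 30 μL + 0.09 mL = 120 μL total → factor 120/30 = 4
Step 2: 25 μL + 350 μL = 375 μL total → factor 375/25 = 15
Step 3: 260 μL brought to 3850 μL → factor 3850/260 = 14.808
Step 4: 25 μL + 287.5 μL = 312.5 μL total → factor 312.5/25 = 12.5
Step 5: 300 μL + 900 μL = 1200 μL total → factor 1200/300 = 4
Overall dilution factor = 4 × 15 × 14.808 × 12.5 × 4 = 44423
Stock = 11.3 μM × 44423 = 5.020 × 10^5 μM = 0.502 M

0.502 M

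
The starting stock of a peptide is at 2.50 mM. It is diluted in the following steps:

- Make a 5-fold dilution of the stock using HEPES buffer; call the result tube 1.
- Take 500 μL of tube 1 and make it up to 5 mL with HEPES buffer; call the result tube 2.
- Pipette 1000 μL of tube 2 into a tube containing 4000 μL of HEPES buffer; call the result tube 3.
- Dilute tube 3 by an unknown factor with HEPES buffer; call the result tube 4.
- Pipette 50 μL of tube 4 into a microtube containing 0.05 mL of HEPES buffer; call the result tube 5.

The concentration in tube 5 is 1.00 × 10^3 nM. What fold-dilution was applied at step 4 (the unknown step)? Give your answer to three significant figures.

Step 1: 5-fold → factor 5
Step 2: 500 μL brought to 5 mL → factor 5000/500 = 10
Step 3: 1000 μL + 4000 μL = 5000 μL total → factor 5000/1000 = 5
Step 4: unknown factor x
Step 5: 50 μL + 0.05 mL = 100 μL total → factor 100/50 = 2
Product of known-step factors = 500
Overall factor = 2.50 mM / (1.00 × 10^3 nM) = 2500
x = 2500 / 500 = 5.00

5.00-fold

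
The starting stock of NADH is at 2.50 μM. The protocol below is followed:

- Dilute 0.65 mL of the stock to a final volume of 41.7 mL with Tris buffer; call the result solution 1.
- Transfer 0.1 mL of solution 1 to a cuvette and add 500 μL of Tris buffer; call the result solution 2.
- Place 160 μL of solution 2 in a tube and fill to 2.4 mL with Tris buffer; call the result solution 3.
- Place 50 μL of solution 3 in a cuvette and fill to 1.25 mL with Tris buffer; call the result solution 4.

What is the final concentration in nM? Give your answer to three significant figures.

Step 1: 0.65 mL brought to 41.7 mL → factor 41.7/0.65 = 64.154
Step 2: 0.1 mL + 500 μL = 0.6 mL total → factor 0.6/0.1 = 6
Step 3: 160 μL brought to 2.4 mL → factor 2400/160 = 15
Step 4: 50 μL brought to 1.25 mL → factor 1250/50 = 25
Overall dilution factor = 64.154 × 6 × 15 × 25 = 1.4435 × 10^5
Final = 2.50 μM / 1.4435 × 10^5 = 1.732 × 10^-5 μM = 0.0173 nM

0.0173 nM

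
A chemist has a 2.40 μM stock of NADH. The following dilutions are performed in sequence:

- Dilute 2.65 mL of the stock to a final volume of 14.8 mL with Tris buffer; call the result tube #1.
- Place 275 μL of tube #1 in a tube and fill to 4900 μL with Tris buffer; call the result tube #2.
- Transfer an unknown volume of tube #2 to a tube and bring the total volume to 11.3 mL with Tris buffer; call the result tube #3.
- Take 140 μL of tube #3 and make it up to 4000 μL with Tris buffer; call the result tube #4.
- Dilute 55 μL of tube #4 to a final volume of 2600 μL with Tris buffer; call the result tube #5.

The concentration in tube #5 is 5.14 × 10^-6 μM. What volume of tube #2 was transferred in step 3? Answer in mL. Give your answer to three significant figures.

3.25 mL

Step 1: 2.65 mL brought to 14.8 mL → factor 14.8/2.65 = 5.5849
Step 2: 275 μL brought to 4900 μL → factor 4900/275 = 17.818
Step 3: v brought to 11.3 mL → factor = 11.3 mL/v
Step 4: 140 μL brought to 4000 μL → factor 4000/140 = 28.571
Step 5: 55 μL brought to 2600 μL → factor 2600/55 = 47.273
Product of known-step factors = 1.3441 × 10^5
Overall factor = 2.40 μM / (5.14 × 10^-6 μM) = 4.6693 × 10^5
Step-3 factor = 4.6693 × 10^5 / 1.3441 × 10^5 = 3.474
v = 11.3 mL / 3.474 = 3.25 mL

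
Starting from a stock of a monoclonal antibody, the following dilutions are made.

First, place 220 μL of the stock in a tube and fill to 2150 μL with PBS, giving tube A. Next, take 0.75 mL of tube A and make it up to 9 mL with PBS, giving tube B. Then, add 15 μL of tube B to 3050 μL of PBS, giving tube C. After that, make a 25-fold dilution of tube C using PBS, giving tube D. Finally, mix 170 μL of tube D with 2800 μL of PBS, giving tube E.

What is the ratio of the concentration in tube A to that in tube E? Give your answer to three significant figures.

Step 1: 220 μL brought to 2150 μL → factor 2150/220 = 9.7727
Step 2: 0.75 mL brought to 9 mL → factor 9/0.75 = 12
Step 3: 15 μL + 3050 μL = 3065 μL total → factor 3065/15 = 204.33
Step 4: 25-fold → factor 25
Step 5: 170 μL + 2800 μL = 2970 μL total → factor 2970/170 = 17.471
Dilution factor to tube A = 9.7727; to tube E = 1.0466 × 10^7
[tube A]/[tube E] = (factor to tube E)/(factor to tube A) = 1.0466 × 10^7/9.7727 = 1.07 × 10^6

1.07 × 10^6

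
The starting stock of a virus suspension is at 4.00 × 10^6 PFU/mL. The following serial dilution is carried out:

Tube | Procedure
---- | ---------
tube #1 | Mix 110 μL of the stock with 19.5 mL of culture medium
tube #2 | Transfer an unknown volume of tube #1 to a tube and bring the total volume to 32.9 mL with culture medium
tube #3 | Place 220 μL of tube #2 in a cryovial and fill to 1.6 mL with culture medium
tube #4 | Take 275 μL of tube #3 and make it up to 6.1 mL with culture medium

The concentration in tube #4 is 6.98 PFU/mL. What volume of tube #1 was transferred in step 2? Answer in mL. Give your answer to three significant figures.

1.65 mL

Step 1: 110 μL + 19.5 mL = 19610 μL total → factor 19610/110 = 178.27
Step 2: v brought to 32.9 mL → factor = 32.9 mL/v
Step 3: 220 μL brought to 1.6 mL → factor 1600/220 = 7.2727
Step 4: 275 μL brought to 6.1 mL → factor 6100/275 = 22.182
Product of known-step factors = 28759
Overall factor = 4.00 × 10^6 PFU/mL / (6.98 PFU/mL) = 5.7307 × 10^5
Step-2 factor = 5.7307 × 10^5 / 28759 = 19.926
v = 32.9 mL / 19.926 = 1.65 mL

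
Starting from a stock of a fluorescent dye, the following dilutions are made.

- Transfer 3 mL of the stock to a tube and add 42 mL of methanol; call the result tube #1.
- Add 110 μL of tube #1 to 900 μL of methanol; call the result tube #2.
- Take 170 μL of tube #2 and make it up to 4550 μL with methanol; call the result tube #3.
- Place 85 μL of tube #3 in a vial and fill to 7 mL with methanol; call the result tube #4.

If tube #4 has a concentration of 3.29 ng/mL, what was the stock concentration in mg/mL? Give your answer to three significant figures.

Step 1: 3 mL + 42 mL = 45 mL total → factor 45/3 = 15
Step 2: 110 μL + 900 μL = 1010 μL total → factor 1010/110 = 9.1818
Step 3: 170 μL brought to 4550 μL → factor 4550/170 = 26.765
Step 4: 85 μL brought to 7 mL → factor 7000/85 = 82.353
Overall dilution factor = 15 × 9.1818 × 26.765 × 82.353 = 3.0357 × 10^5
Stock = 3.29 ng/mL × 3.0357 × 10^5 = 9.988 × 10^5 ng/mL = 0.999 mg/mL

0.999 mg/mL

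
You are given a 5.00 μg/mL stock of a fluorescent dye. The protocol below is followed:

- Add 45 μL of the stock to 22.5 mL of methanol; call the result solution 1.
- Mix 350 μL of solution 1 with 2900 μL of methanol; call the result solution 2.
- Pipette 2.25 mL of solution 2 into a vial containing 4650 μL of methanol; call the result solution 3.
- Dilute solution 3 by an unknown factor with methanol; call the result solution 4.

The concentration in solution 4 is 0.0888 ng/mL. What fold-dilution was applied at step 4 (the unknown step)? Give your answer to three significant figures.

Step 1: 45 μL + 22.5 mL = 22545 μL total → factor 22545/45 = 501
Step 2: 350 μL + 2900 μL = 3250 μL total → factor 3250/350 = 9.2857
Step 3: 2.25 mL + 4650 μL = 6.9 mL total → factor 6.9/2.25 = 3.0667
Step 4: unknown factor x
Product of known-step factors = 14267
Overall factor = 5.00 μg/mL / (0.0888 ng/mL) = 56306
x = 56306 / 14267 = 3.95

3.95-fold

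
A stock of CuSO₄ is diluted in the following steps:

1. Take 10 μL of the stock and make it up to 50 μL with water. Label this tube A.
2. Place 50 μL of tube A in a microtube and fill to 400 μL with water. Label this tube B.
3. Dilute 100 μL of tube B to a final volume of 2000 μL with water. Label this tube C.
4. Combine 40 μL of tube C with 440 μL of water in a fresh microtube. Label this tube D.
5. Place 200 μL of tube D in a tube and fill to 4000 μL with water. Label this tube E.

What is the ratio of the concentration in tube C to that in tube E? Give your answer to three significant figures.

Step 1: 10 μL brought to 50 μL → factor 50/10 = 5
Step 2: 50 μL brought to 400 μL → factor 400/50 = 8
Step 3: 100 μL brought to 2000 μL → factor 2000/100 = 20
Step 4: 40 μL + 440 μL = 480 μL total → factor 480/40 = 12
Step 5: 200 μL brought to 4000 μL → factor 4000/200 = 20
Dilution factor to tube C = 800; to tube E = 1.92 × 10^5
[tube C]/[tube E] = (factor to tube E)/(factor to tube C) = 1.92 × 10^5/800 = 240

240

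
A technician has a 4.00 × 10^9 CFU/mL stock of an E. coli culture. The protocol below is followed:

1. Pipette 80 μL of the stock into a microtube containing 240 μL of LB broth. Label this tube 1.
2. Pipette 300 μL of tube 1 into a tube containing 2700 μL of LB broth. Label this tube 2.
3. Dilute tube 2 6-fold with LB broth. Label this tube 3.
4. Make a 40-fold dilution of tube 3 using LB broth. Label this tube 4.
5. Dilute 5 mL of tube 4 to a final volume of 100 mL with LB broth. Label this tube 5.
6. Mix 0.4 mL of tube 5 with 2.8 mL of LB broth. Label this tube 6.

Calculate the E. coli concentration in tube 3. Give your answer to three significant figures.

1.67 × 10^7 CFU/mL

Step 1: 80 μL + 240 μL = 320 μL total → factor 320/80 = 4
Step 2: 300 μL + 2700 μL = 3000 μL total → factor 3000/300 = 10
Step 3: 6-fold → factor 6
Dilution factor through tube 3 = 4 × 10 × 6 = 240
[tube 3] = 4.00 × 10^9 CFU/mL / 240 = 1.67 × 10^7 CFU/mL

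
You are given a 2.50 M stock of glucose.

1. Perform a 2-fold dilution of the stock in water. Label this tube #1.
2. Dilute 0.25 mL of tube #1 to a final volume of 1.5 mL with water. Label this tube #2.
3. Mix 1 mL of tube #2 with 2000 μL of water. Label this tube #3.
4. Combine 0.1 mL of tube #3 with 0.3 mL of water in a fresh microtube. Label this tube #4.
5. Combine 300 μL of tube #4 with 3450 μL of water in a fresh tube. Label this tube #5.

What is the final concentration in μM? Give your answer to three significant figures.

1.39 × 10^3 μM

Step 1: 2-fold → factor 2
Step 2: 0.25 mL brought to 1.5 mL → factor 1.5/0.25 = 6
Step 3: 1 mL + 2000 μL = 3 mL total → factor 3/1 = 3
Step 4: 0.1 mL + 0.3 mL = 0.4 mL total → factor 0.4/0.1 = 4
Step 5: 300 μL + 3450 μL = 3750 μL total → factor 3750/300 = 12.5
Overall dilution factor = 2 × 6 × 3 × 4 × 12.5 = 1800
Final = 2.50 M / 1800 = 0.001389 M = 1.39 × 10^3 μM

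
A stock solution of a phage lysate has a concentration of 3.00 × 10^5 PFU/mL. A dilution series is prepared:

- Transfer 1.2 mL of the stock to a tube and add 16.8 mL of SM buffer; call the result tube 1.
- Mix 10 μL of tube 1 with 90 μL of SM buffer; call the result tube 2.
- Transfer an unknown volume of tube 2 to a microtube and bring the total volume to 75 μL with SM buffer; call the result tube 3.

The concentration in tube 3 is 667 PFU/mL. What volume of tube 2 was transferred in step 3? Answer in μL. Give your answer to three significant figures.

25.0 μL

Step 1: 1.2 mL + 16.8 mL = 18 mL total → factor 18/1.2 = 15
Step 2: 10 μL + 90 μL = 100 μL total → factor 100/10 = 10
Step 3: v brought to 75 μL → factor = 75 μL/v
Product of known-step factors = 150
Overall factor = 3.00 × 10^5 PFU/mL / (667 PFU/mL) = 449.78
Step-3 factor = 449.78 / 150 = 2.9985
v = 75 μL / 2.9985 = 25.0 μL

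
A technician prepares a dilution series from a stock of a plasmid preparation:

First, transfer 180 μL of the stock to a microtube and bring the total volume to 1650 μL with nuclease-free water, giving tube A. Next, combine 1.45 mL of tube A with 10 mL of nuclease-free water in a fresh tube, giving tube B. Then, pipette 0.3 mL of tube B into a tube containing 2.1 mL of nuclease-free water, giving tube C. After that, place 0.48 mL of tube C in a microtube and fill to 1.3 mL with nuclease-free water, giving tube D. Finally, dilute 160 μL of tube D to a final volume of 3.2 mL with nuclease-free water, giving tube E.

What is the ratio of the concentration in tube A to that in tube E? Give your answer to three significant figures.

Step 1: 180 μL brought to 1650 μL → factor 1650/180 = 9.1667
Step 2: 1.45 mL + 10 mL = 11.45 mL total → factor 11.45/1.45 = 7.8966
Step 3: 0.3 mL + 2.1 mL = 2.4 mL total → factor 2.4/0.3 = 8
Step 4: 0.48 mL brought to 1.3 mL → factor 1.3/0.48 = 2.7083
Step 5: 160 μL brought to 3.2 mL → factor 3200/160 = 20
Dilution factor to tube A = 9.1667; to tube E = 31367
[tube A]/[tube E] = (factor to tube E)/(factor to tube A) = 31367/9.1667 = 3.42 × 10^3

3.42 × 10^3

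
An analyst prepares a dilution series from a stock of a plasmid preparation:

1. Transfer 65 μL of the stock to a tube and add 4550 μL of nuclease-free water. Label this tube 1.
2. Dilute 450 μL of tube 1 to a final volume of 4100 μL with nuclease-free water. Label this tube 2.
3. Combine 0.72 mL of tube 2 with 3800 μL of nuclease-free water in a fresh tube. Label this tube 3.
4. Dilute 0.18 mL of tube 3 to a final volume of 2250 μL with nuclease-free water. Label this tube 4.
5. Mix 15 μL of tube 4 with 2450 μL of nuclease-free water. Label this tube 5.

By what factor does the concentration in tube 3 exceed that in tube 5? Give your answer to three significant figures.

2.05 × 10^3

Step 1: 65 μL + 4550 μL = 4615 μL total → factor 4615/65 = 71
Step 2: 450 μL brought to 4100 μL → factor 4100/450 = 9.1111
Step 3: 0.72 mL + 3800 μL = 4.52 mL total → factor 4.52/0.72 = 6.2778
Step 4: 0.18 mL brought to 2250 μL → factor 2.25/0.18 = 12.5
Step 5: 15 μL + 2450 μL = 2465 μL total → factor 2465/15 = 164.33
Dilution factor to tube 3 = 4061; to tube 5 = 8.342 × 10^6
[tube 3]/[tube 5] = (factor to tube 5)/(factor to tube 3) = 8.342 × 10^6/4061 = 2.05 × 10^3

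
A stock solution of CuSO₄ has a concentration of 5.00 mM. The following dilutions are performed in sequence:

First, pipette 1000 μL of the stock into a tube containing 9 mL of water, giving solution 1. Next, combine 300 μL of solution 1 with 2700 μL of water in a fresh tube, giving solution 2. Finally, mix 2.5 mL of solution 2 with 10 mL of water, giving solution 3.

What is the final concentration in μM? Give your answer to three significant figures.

Step 1: 1000 μL + 9 mL = 10000 μL total → factor 10000/1000 = 10
Step 2: 300 μL + 2700 μL = 3000 μL total → factor 3000/300 = 10
Step 3: 2.5 mL + 10 mL = 12.5 mL total → factor 12.5/2.5 = 5
Overall dilution factor = 10 × 10 × 5 = 500
Final = 5.00 mM / 500 = 0.01000 mM = 10.0 μM

10.0 μM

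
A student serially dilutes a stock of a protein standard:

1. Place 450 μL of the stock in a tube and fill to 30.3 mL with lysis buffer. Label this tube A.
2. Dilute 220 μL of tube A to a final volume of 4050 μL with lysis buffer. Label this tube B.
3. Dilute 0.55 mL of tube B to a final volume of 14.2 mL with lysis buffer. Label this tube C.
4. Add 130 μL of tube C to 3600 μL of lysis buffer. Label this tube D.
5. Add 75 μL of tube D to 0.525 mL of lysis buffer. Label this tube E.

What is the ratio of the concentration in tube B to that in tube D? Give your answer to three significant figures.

741

Step 1: 450 μL brought to 30.3 mL → factor 30300/450 = 67.333
Step 2: 220 μL brought to 4050 μL → factor 4050/220 = 18.409
Step 3: 0.55 mL brought to 14.2 mL → factor 14.2/0.55 = 25.818
Step 4: 130 μL + 3600 μL = 3730 μL total → factor 3730/130 = 28.692
Dilution factor to tube B = 1239.5; to tube D = 9.1823 × 10^5
[tube B]/[tube D] = (factor to tube D)/(factor to tube B) = 9.1823 × 10^5/1239.5 = 741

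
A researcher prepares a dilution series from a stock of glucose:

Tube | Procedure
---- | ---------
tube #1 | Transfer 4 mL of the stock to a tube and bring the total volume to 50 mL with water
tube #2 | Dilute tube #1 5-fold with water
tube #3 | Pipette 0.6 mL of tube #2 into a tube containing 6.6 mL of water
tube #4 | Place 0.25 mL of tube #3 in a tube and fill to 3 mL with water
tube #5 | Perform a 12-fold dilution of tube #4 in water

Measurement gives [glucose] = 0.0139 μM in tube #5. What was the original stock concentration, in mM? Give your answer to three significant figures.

1.50 mM

Step 1: 4 mL brought to 50 mL → factor 50/4 = 12.5
Step 2: 5-fold → factor 5
Step 3: 0.6 mL + 6.6 mL = 7.2 mL total → factor 7.2/0.6 = 12
Step 4: 0.25 mL brought to 3 mL → factor 3/0.25 = 12
Step 5: 12-fold → factor 12
Overall dilution factor = 12.5 × 5 × 12 × 12 × 12 = 1.08 × 10^5
Stock = 0.0139 μM × 1.08 × 10^5 = 1501 μM = 1.50 mM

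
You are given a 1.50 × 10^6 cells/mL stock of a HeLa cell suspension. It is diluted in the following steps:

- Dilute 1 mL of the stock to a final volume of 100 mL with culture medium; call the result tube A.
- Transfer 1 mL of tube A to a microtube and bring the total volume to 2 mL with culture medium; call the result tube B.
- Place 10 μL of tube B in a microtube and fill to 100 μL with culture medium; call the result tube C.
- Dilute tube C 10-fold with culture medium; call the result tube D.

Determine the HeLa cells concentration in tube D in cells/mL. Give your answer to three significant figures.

Step 1: 1 mL brought to 100 mL → factor 100/1 = 100
Step 2: 1 mL brought to 2 mL → factor 2/1 = 2
Step 3: 10 μL brought to 100 μL → factor 100/10 = 10
Step 4: 10-fold → factor 10
Overall dilution factor = 100 × 2 × 10 × 10 = 20000
Final = 1.50 × 10^6 cells/mL / 20000 = 75.0 cells/mL

75.0 cells/mL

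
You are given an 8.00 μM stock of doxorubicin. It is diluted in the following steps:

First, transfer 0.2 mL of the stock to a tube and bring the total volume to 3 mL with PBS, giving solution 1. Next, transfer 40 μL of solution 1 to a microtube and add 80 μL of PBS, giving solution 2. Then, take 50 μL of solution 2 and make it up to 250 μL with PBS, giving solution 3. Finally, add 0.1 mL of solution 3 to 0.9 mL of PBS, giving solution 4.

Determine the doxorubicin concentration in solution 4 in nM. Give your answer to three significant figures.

Step 1: 0.2 mL brought to 3 mL → factor 3/0.2 = 15
Step 2: 40 μL + 80 μL = 120 μL total → factor 120/40 = 3
Step 3: 50 μL brought to 250 μL → factor 250/50 = 5
Step 4: 0.1 mL + 0.9 mL = 1 mL total → factor 1/0.1 = 10
Overall dilution factor = 15 × 3 × 5 × 10 = 2250
Final = 8.00 μM / 2250 = 0.003556 μM = 3.56 nM

3.56 nM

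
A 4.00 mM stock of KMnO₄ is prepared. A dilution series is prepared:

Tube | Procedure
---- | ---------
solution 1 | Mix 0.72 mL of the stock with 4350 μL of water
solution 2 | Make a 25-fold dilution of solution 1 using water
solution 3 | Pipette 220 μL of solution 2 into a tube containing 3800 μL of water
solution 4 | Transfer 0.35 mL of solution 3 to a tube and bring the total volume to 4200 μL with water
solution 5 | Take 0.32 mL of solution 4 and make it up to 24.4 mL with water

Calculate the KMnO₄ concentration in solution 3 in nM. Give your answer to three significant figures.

1.24 × 10^3 nM

Step 1: 0.72 mL + 4350 μL = 5.07 mL total → factor 5.07/0.72 = 7.0417
Step 2: 25-fold → factor 25
Step 3: 220 μL + 3800 μL = 4020 μL total → factor 4020/220 = 18.273
Dilution factor through solution 3 = 7.0417 × 25 × 18.273 = 3216.8
[solution 3] = 4.00 mM / 3216.8 = 0.001243 mM = 1.24 × 10^3 nM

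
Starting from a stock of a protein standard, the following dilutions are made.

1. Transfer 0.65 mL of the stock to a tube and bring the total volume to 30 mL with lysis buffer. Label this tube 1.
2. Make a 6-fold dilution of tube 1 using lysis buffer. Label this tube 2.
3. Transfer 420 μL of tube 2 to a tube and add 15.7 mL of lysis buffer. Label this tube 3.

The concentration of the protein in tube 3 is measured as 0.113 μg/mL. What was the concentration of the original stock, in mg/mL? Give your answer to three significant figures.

Step 1: 0.65 mL brought to 30 mL → factor 30/0.65 = 46.154
Step 2: 6-fold → factor 6
Step 3: 420 μL + 15.7 mL = 16120 μL total → factor 16120/420 = 38.381
Overall dilution factor = 46.154 × 6 × 38.381 = 10629
Stock = 0.113 μg/mL × 10629 = 1201 μg/mL = 1.20 mg/mL

1.20 mg/mL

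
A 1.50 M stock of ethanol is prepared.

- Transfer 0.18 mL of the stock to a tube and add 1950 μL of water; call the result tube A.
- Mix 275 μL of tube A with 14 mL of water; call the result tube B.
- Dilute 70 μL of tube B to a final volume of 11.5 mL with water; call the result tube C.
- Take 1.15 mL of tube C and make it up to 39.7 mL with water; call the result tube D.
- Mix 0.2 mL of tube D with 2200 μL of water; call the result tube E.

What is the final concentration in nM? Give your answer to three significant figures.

35.9 nM

Step 1: 0.18 mL + 1950 μL = 2.13 mL total → factor 2.13/0.18 = 11.833
Step 2: 275 μL + 14 mL = 14275 μL total → factor 14275/275 = 51.909
Step 3: 70 μL brought to 11.5 mL → factor 11500/70 = 164.29
Step 4: 1.15 mL brought to 39.7 mL → factor 39.7/1.15 = 34.522
Step 5: 0.2 mL + 2200 μL = 2.4 mL total → factor 2.4/0.2 = 12
Overall dilution factor = 11.833 × 51.909 × 164.29 × 34.522 × 12 = 4.1805 × 10^7
Final = 1.50 M / 4.1805 × 10^7 = 3.588 × 10^-8 M = 35.9 nM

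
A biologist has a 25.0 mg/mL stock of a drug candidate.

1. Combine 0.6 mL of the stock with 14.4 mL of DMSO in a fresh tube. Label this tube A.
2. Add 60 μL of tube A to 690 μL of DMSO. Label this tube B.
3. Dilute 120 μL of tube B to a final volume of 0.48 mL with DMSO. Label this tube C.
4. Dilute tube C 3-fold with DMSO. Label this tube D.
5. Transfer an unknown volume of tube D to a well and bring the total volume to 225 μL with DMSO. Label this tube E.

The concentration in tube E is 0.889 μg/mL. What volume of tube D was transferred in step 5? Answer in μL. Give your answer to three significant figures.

Step 1: 0.6 mL + 14.4 mL = 15 mL total → factor 15/0.6 = 25
Step 2: 60 μL + 690 μL = 750 μL total → factor 750/60 = 12.5
Step 3: 120 μL brought to 0.48 mL → factor 480/120 = 4
Step 4: 3-fold → factor 3
Step 5: v brought to 225 μL → factor = 225 μL/v
Product of known-step factors = 3750
Overall factor = 25.0 mg/mL / (0.889 μg/mL) = 28121
Step-5 factor = 28121 / 3750 = 7.4991
v = 225 μL / 7.4991 = 30.0 μL

30.0 μL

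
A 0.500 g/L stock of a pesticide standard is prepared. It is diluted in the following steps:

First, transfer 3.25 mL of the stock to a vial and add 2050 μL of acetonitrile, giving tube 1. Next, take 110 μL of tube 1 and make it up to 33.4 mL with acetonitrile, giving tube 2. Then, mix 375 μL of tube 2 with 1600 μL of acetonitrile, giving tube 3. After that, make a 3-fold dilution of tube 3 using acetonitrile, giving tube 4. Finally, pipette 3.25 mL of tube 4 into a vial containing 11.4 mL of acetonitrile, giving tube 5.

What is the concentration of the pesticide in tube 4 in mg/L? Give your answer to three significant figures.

Step 1: 3.25 mL + 2050 μL = 5.3 mL total → factor 5.3/3.25 = 1.6308
Step 2: 110 μL brought to 33.4 mL → factor 33400/110 = 303.64
Step 3: 375 μL + 1600 μL = 1975 μL total → factor 1975/375 = 5.2667
Step 4: 3-fold → factor 3
Dilution factor through tube 4 = 1.6308 × 303.64 × 5.2667 × 3 = 7823.5
[tube 4] = 0.500 g/L / 7823.5 = 6.391 × 10^-5 g/L = 0.0639 mg/L

0.0639 mg/L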